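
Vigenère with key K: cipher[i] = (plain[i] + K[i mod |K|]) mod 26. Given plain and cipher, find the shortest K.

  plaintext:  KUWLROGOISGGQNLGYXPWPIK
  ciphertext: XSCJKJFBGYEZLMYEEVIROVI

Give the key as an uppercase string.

  i= 0: X-K = 13 → N
  i= 1: S-U = 24 → Y
  i= 2: C-W =  6 → G
  i= 3: J-L = 24 → Y
  i= 4: K-R = 19 → T
  i= 5: J-O = 21 → V
  i= 6: F-G = 25 → Z
  i= 7: B-O = 13 → N
  i= 8: G-I = 24 → Y
  i= 9: Y-S =  6 → G
  i=10: E-G = 24 → Y
  i=11: Z-G = 19 → T
  i=12: L-Q = 21 → V
  i=13: M-N = 25 → Z
  i=14: Y-L = 13 → N
  i=15: E-G = 24 → Y
  i=16: E-Y =  6 → G
  i=17: V-X = 24 → Y
  i=18: I-P = 19 → T
  i=19: R-W = 21 → V
  i=20: O-P = 25 → Z
  i=21: V-I = 13 → N
  i=22: I-K = 24 → Y
  shifts repeat with period 7: NYGYTVZ

NYGYTVZ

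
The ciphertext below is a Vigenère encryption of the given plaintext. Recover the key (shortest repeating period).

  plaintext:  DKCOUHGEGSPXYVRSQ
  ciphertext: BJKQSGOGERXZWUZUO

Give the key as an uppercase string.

  i= 0: B-D = 24 → Y
  i= 1: J-K = 25 → Z
  i= 2: K-C =  8 → I
  i= 3: Q-O =  2 → C
  i= 4: S-U = 24 → Y
  i= 5: G-H = 25 → Z
  i= 6: O-G =  8 → I
  i= 7: G-E =  2 → C
  i= 8: E-G = 24 → Y
  i= 9: R-S = 25 → Z
  i=10: X-P =  8 → I
  i=11: Z-X =  2 → C
  i=12: W-Y = 24 → Y
  i=13: U-V = 25 → Z
  i=14: Z-R =  8 → I
  i=15: U-S =  2 → C
  i=16: O-Q = 24 → Y
  shifts repeat with period 4: YZIC

YZIC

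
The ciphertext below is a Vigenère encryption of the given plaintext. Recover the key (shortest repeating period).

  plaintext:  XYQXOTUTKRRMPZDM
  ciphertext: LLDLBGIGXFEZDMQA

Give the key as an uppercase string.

ONN

  i= 0: L-X = 14 → O
  i= 1: L-Y = 13 → N
  i= 2: D-Q = 13 → N
  i= 3: L-X = 14 → O
  i= 4: B-O = 13 → N
  i= 5: G-T = 13 → N
  i= 6: I-U = 14 → O
  i= 7: G-T = 13 → N
  i= 8: X-K = 13 → N
  i= 9: F-R = 14 → O
  i=10: E-R = 13 → N
  i=11: Z-M = 13 → N
  i=12: D-P = 14 → O
  i=13: M-Z = 13 → N
  i=14: Q-D = 13 → N
  i=15: A-M = 14 → O
  shifts repeat with period 3: ONN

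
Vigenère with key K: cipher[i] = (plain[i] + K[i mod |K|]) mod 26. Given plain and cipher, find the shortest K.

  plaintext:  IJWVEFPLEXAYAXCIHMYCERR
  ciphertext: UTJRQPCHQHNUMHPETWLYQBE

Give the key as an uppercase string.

  i= 0: U-I = 12 → M
  i= 1: T-J = 10 → K
  i= 2: J-W = 13 → N
  i= 3: R-V = 22 → W
  i= 4: Q-E = 12 → M
  i= 5: P-F = 10 → K
  i= 6: C-P = 13 → N
  i= 7: H-L = 22 → W
  i= 8: Q-E = 12 → M
  i= 9: H-X = 10 → K
  i=10: N-A = 13 → N
  i=11: U-Y = 22 → W
  i=12: M-A = 12 → M
  i=13: H-X = 10 → K
  i=14: P-C = 13 → N
  i=15: E-I = 22 → W
  i=16: T-H = 12 → M
  i=17: W-M = 10 → K
  i=18: L-Y = 13 → N
  i=19: Y-C = 22 → W
  i=20: Q-E = 12 → M
  i=21: B-R = 10 → K
  i=22: E-R = 13 → N
  shifts repeat with period 4: MKNW

MKNW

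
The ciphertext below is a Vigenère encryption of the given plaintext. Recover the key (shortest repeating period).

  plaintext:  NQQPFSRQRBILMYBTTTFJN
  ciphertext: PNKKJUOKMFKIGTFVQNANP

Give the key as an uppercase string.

  i= 0: P-N =  2 → C
  i= 1: N-Q = 23 → X
  i= 2: K-Q = 20 → U
  i= 3: K-P = 21 → V
  i= 4: J-F =  4 → E
  i= 5: U-S =  2 → C
  i= 6: O-R = 23 → X
  i= 7: K-Q = 20 → U
  i= 8: M-R = 21 → V
  i= 9: F-B =  4 → E
  i=10: K-I =  2 → C
  i=11: I-L = 23 → X
  i=12: G-M = 20 → U
  i=13: T-Y = 21 → V
  i=14: F-B =  4 → E
  i=15: V-T =  2 → C
  i=16: Q-T = 23 → X
  i=17: N-T = 20 → U
  i=18: A-F = 21 → V
  i=19: N-J =  4 → E
  i=20: P-N =  2 → C
  shifts repeat with period 5: CXUVE

CXUVE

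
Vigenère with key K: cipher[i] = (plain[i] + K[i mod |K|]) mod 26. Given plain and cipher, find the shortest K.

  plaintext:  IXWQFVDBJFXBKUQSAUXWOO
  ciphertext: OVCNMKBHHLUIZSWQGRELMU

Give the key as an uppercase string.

GYGXHPY

  i= 0: O-I =  6 → G
  i= 1: V-X = 24 → Y
  i= 2: C-W =  6 → G
  i= 3: N-Q = 23 → X
  i= 4: M-F =  7 → H
  i= 5: K-V = 15 → P
  i= 6: B-D = 24 → Y
  i= 7: H-B =  6 → G
  i= 8: H-J = 24 → Y
  i= 9: L-F =  6 → G
  i=10: U-X = 23 → X
  i=11: I-B =  7 → H
  i=12: Z-K = 15 → P
  i=13: S-U = 24 → Y
  i=14: W-Q =  6 → G
  i=15: Q-S = 24 → Y
  i=16: G-A =  6 → G
  i=17: R-U = 23 → X
  i=18: E-X =  7 → H
  i=19: L-W = 15 → P
  i=20: M-O = 24 → Y
  i=21: U-O =  6 → G
  shifts repeat with period 7: GYGXHPY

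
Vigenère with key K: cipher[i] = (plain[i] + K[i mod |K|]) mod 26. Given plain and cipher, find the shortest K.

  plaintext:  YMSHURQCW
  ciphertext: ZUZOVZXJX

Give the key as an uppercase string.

BIHH

  i= 0: Z-Y =  1 → B
  i= 1: U-M =  8 → I
  i= 2: Z-S =  7 → H
  i= 3: O-H =  7 → H
  i= 4: V-U =  1 → B
  i= 5: Z-R =  8 → I
  i= 6: X-Q =  7 → H
  i= 7: J-C =  7 → H
  i= 8: X-W =  1 → B
  shifts repeat with period 4: BIHH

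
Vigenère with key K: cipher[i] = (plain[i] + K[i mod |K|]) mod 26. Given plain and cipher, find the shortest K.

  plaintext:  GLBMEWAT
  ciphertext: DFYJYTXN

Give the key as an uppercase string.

XUX

  i= 0: D-G = 23 → X
  i= 1: F-L = 20 → U
  i= 2: Y-B = 23 → X
  i= 3: J-M = 23 → X
  i= 4: Y-E = 20 → U
  i= 5: T-W = 23 → X
  i= 6: X-A = 23 → X
  i= 7: N-T = 20 → U
  shifts repeat with period 3: XUX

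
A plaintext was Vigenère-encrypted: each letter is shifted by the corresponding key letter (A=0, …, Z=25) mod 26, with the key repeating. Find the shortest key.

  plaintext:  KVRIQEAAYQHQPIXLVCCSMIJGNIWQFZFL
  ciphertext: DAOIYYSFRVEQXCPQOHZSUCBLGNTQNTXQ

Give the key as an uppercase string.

TFXAIUSF

  i= 0: D-K = 19 → T
  i= 1: A-V =  5 → F
  i= 2: O-R = 23 → X
  i= 3: I-I =  0 → A
  i= 4: Y-Q =  8 → I
  i= 5: Y-E = 20 → U
  i= 6: S-A = 18 → S
  i= 7: F-A =  5 → F
  i= 8: R-Y = 19 → T
  i= 9: V-Q =  5 → F
  i=10: E-H = 23 → X
  i=11: Q-Q =  0 → A
  i=12: X-P =  8 → I
  i=13: C-I = 20 → U
  i=14: P-X = 18 → S
  i=15: Q-L =  5 → F
  i=16: O-V = 19 → T
  i=17: H-C =  5 → F
  i=18: Z-C = 23 → X
  i=19: S-S =  0 → A
  i=20: U-M =  8 → I
  i=21: C-I = 20 → U
  i=22: B-J = 18 → S
  i=23: L-G =  5 → F
  i=24: G-N = 19 → T
  i=25: N-I =  5 → F
  i=26: T-W = 23 → X
  i=27: Q-Q =  0 → A
  i=28: N-F =  8 → I
  i=29: T-Z = 20 → U
  i=30: X-F = 18 → S
  i=31: Q-L =  5 → F
  shifts repeat with period 8: TFXAIUSF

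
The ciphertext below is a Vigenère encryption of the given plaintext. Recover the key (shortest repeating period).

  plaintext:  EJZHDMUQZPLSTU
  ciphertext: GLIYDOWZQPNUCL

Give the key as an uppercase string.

  i= 0: G-E =  2 → C
  i= 1: L-J =  2 → C
  i= 2: I-Z =  9 → J
  i= 3: Y-H = 17 → R
  i= 4: D-D =  0 → A
  i= 5: O-M =  2 → C
  i= 6: W-U =  2 → C
  i= 7: Z-Q =  9 → J
  i= 8: Q-Z = 17 → R
  i= 9: P-P =  0 → A
  i=10: N-L =  2 → C
  i=11: U-S =  2 → C
  i=12: C-T =  9 → J
  i=13: L-U = 17 → R
  shifts repeat with period 5: CCJRA

CCJRA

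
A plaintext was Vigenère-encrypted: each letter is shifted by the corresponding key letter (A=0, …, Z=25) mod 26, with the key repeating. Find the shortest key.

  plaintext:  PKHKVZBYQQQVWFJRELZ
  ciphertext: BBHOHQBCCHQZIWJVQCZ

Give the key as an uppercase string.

  i= 0: B-P = 12 → M
  i= 1: B-K = 17 → R
  i= 2: H-H =  0 → A
  i= 3: O-K =  4 → E
  i= 4: H-V = 12 → M
  i= 5: Q-Z = 17 → R
  i= 6: B-B =  0 → A
  i= 7: C-Y =  4 → E
  i= 8: C-Q = 12 → M
  i= 9: H-Q = 17 → R
  i=10: Q-Q =  0 → A
  i=11: Z-V =  4 → E
  i=12: I-W = 12 → M
  i=13: W-F = 17 → R
  i=14: J-J =  0 → A
  i=15: V-R =  4 → E
  i=16: Q-E = 12 → M
  i=17: C-L = 17 → R
  i=18: Z-Z =  0 → A
  shifts repeat with period 4: MRAE

MRAE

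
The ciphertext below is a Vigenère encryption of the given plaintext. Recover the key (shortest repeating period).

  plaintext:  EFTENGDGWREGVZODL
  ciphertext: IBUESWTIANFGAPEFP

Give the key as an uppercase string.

EWBAFQQC

  i= 0: I-E =  4 → E
  i= 1: B-F = 22 → W
  i= 2: U-T =  1 → B
  i= 3: E-E =  0 → A
  i= 4: S-N =  5 → F
  i= 5: W-G = 16 → Q
  i= 6: T-D = 16 → Q
  i= 7: I-G =  2 → C
  i= 8: A-W =  4 → E
  i= 9: N-R = 22 → W
  i=10: F-E =  1 → B
  i=11: G-G =  0 → A
  i=12: A-V =  5 → F
  i=13: P-Z = 16 → Q
  i=14: E-O = 16 → Q
  i=15: F-D =  2 → C
  i=16: P-L =  4 → E
  shifts repeat with period 8: EWBAFQQC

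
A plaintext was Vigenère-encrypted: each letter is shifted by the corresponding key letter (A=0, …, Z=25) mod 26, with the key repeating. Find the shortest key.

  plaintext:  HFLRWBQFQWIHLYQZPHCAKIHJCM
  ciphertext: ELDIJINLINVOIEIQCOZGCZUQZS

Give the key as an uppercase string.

XGSRNH

  i= 0: E-H = 23 → X
  i= 1: L-F =  6 → G
  i= 2: D-L = 18 → S
  i= 3: I-R = 17 → R
  i= 4: J-W = 13 → N
  i= 5: I-B =  7 → H
  i= 6: N-Q = 23 → X
  i= 7: L-F =  6 → G
  i= 8: I-Q = 18 → S
  i= 9: N-W = 17 → R
  i=10: V-I = 13 → N
  i=11: O-H =  7 → H
  i=12: I-L = 23 → X
  i=13: E-Y =  6 → G
  i=14: I-Q = 18 → S
  i=15: Q-Z = 17 → R
  i=16: C-P = 13 → N
  i=17: O-H =  7 → H
  i=18: Z-C = 23 → X
  i=19: G-A =  6 → G
  i=20: C-K = 18 → S
  i=21: Z-I = 17 → R
  i=22: U-H = 13 → N
  i=23: Q-J =  7 → H
  i=24: Z-C = 23 → X
  i=25: S-M =  6 → G
  shifts repeat with period 6: XGSRNH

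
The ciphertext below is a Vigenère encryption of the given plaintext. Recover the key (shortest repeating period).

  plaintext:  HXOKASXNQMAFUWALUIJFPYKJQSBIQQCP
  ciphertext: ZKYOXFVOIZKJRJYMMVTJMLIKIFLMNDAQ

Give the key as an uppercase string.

SNKEXNYB

  i= 0: Z-H = 18 → S
  i= 1: K-X = 13 → N
  i= 2: Y-O = 10 → K
  i= 3: O-K =  4 → E
  i= 4: X-A = 23 → X
  i= 5: F-S = 13 → N
  i= 6: V-X = 24 → Y
  i= 7: O-N =  1 → B
  i= 8: I-Q = 18 → S
  i= 9: Z-M = 13 → N
  i=10: K-A = 10 → K
  i=11: J-F =  4 → E
  i=12: R-U = 23 → X
  i=13: J-W = 13 → N
  i=14: Y-A = 24 → Y
  i=15: M-L =  1 → B
  i=16: M-U = 18 → S
  i=17: V-I = 13 → N
  i=18: T-J = 10 → K
  i=19: J-F =  4 → E
  i=20: M-P = 23 → X
  i=21: L-Y = 13 → N
  i=22: I-K = 24 → Y
  i=23: K-J =  1 → B
  i=24: I-Q = 18 → S
  i=25: F-S = 13 → N
  i=26: L-B = 10 → K
  i=27: M-I =  4 → E
  i=28: N-Q = 23 → X
  i=29: D-Q = 13 → N
  i=30: A-C = 24 → Y
  i=31: Q-P =  1 → B
  shifts repeat with period 8: SNKEXNYB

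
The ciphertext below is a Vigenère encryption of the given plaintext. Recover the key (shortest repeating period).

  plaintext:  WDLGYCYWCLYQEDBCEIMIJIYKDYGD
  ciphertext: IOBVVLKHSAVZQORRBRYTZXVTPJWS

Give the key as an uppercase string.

  i= 0: I-W = 12 → M
  i= 1: O-D = 11 → L
  i= 2: B-L = 16 → Q
  i= 3: V-G = 15 → P
  i= 4: V-Y = 23 → X
  i= 5: L-C =  9 → J
  i= 6: K-Y = 12 → M
  i= 7: H-W = 11 → L
  i= 8: S-C = 16 → Q
  i= 9: A-L = 15 → P
  i=10: V-Y = 23 → X
  i=11: Z-Q =  9 → J
  i=12: Q-E = 12 → M
  i=13: O-D = 11 → L
  i=14: R-B = 16 → Q
  i=15: R-C = 15 → P
  i=16: B-E = 23 → X
  i=17: R-I =  9 → J
  i=18: Y-M = 12 → M
  i=19: T-I = 11 → L
  i=20: Z-J = 16 → Q
  i=21: X-I = 15 → P
  i=22: V-Y = 23 → X
  i=23: T-K =  9 → J
  i=24: P-D = 12 → M
  i=25: J-Y = 11 → L
  i=26: W-G = 16 → Q
  i=27: S-D = 15 → P
  shifts repeat with period 6: MLQPXJ

MLQPXJ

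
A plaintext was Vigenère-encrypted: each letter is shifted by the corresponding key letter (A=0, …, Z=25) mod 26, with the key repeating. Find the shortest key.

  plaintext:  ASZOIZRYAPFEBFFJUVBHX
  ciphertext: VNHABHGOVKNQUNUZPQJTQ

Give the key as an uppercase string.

  i= 0: V-A = 21 → V
  i= 1: N-S = 21 → V
  i= 2: H-Z =  8 → I
  i= 3: A-O = 12 → M
  i= 4: B-I = 19 → T
  i= 5: H-Z =  8 → I
  i= 6: G-R = 15 → P
  i= 7: O-Y = 16 → Q
  i= 8: V-A = 21 → V
  i= 9: K-P = 21 → V
  i=10: N-F =  8 → I
  i=11: Q-E = 12 → M
  i=12: U-B = 19 → T
  i=13: N-F =  8 → I
  i=14: U-F = 15 → P
  i=15: Z-J = 16 → Q
  i=16: P-U = 21 → V
  i=17: Q-V = 21 → V
  i=18: J-B =  8 → I
  i=19: T-H = 12 → M
  i=20: Q-X = 19 → T
  shifts repeat with period 8: VVIMTIPQ

VVIMTIPQ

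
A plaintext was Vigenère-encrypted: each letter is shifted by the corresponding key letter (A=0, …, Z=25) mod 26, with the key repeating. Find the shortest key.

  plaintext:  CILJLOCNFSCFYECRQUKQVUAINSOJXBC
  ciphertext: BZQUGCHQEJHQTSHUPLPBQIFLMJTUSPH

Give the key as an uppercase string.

ZRFLVOFD

  i= 0: B-C = 25 → Z
  i= 1: Z-I = 17 → R
  i= 2: Q-L =  5 → F
  i= 3: U-J = 11 → L
  i= 4: G-L = 21 → V
  i= 5: C-O = 14 → O
  i= 6: H-C =  5 → F
  i= 7: Q-N =  3 → D
  i= 8: E-F = 25 → Z
  i= 9: J-S = 17 → R
  i=10: H-C =  5 → F
  i=11: Q-F = 11 → L
  i=12: T-Y = 21 → V
  i=13: S-E = 14 → O
  i=14: H-C =  5 → F
  i=15: U-R =  3 → D
  i=16: P-Q = 25 → Z
  i=17: L-U = 17 → R
  i=18: P-K =  5 → F
  i=19: B-Q = 11 → L
  i=20: Q-V = 21 → V
  i=21: I-U = 14 → O
  i=22: F-A =  5 → F
  i=23: L-I =  3 → D
  i=24: M-N = 25 → Z
  i=25: J-S = 17 → R
  i=26: T-O =  5 → F
  i=27: U-J = 11 → L
  i=28: S-X = 21 → V
  i=29: P-B = 14 → O
  i=30: H-C =  5 → F
  shifts repeat with period 8: ZRFLVOFD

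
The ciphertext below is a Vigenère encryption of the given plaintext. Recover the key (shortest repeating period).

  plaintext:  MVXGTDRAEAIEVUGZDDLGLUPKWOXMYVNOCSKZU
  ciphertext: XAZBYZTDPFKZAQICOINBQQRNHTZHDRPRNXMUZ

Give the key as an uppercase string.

LFCVFWCD

  i= 0: X-M = 11 → L
  i= 1: A-V =  5 → F
  i= 2: Z-X =  2 → C
  i= 3: B-G = 21 → V
  i= 4: Y-T =  5 → F
  i= 5: Z-D = 22 → W
  i= 6: T-R =  2 → C
  i= 7: D-A =  3 → D
  i= 8: P-E = 11 → L
  i= 9: F-A =  5 → F
  i=10: K-I =  2 → C
  i=11: Z-E = 21 → V
  i=12: A-V =  5 → F
  i=13: Q-U = 22 → W
  i=14: I-G =  2 → C
  i=15: C-Z =  3 → D
  i=16: O-D = 11 → L
  i=17: I-D =  5 → F
  i=18: N-L =  2 → C
  i=19: B-G = 21 → V
  i=20: Q-L =  5 → F
  i=21: Q-U = 22 → W
  i=22: R-P =  2 → C
  i=23: N-K =  3 → D
  i=24: H-W = 11 → L
  i=25: T-O =  5 → F
  i=26: Z-X =  2 → C
  i=27: H-M = 21 → V
  i=28: D-Y =  5 → F
  i=29: R-V = 22 → W
  i=30: P-N =  2 → C
  i=31: R-O =  3 → D
  i=32: N-C = 11 → L
  i=33: X-S =  5 → F
  i=34: M-K =  2 → C
  i=35: U-Z = 21 → V
  i=36: Z-U =  5 → F
  shifts repeat with period 8: LFCVFWCD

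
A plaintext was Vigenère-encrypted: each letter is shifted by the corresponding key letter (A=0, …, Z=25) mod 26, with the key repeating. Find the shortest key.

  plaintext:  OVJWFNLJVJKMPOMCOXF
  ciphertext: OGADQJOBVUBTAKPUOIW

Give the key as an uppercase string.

ALRHLWDS

  i= 0: O-O =  0 → A
  i= 1: G-V = 11 → L
  i= 2: A-J = 17 → R
  i= 3: D-W =  7 → H
  i= 4: Q-F = 11 → L
  i= 5: J-N = 22 → W
  i= 6: O-L =  3 → D
  i= 7: B-J = 18 → S
  i= 8: V-V =  0 → A
  i= 9: U-J = 11 → L
  i=10: B-K = 17 → R
  i=11: T-M =  7 → H
  i=12: A-P = 11 → L
  i=13: K-O = 22 → W
  i=14: P-M =  3 → D
  i=15: U-C = 18 → S
  i=16: O-O =  0 → A
  i=17: I-X = 11 → L
  i=18: W-F = 17 → R
  shifts repeat with period 8: ALRHLWDS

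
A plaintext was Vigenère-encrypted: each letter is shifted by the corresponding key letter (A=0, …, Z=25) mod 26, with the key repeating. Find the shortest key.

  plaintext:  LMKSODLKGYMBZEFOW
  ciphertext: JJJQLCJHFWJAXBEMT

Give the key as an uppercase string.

  i= 0: J-L = 24 → Y
  i= 1: J-M = 23 → X
  i= 2: J-K = 25 → Z
  i= 3: Q-S = 24 → Y
  i= 4: L-O = 23 → X
  i= 5: C-D = 25 → Z
  i= 6: J-L = 24 → Y
  i= 7: H-K = 23 → X
  i= 8: F-G = 25 → Z
  i= 9: W-Y = 24 → Y
  i=10: J-M = 23 → X
  i=11: A-B = 25 → Z
  i=12: X-Z = 24 → Y
  i=13: B-E = 23 → X
  i=14: E-F = 25 → Z
  i=15: M-O = 24 → Y
  i=16: T-W = 23 → X
  shifts repeat with period 3: YXZ

YXZ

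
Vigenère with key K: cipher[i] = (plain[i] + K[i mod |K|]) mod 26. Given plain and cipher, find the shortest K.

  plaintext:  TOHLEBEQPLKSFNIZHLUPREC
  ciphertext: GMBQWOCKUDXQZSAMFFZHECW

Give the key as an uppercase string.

NYUFS

  i= 0: G-T = 13 → N
  i= 1: M-O = 24 → Y
  i= 2: B-H = 20 → U
  i= 3: Q-L =  5 → F
  i= 4: W-E = 18 → S
  i= 5: O-B = 13 → N
  i= 6: C-E = 24 → Y
  i= 7: K-Q = 20 → U
  i= 8: U-P =  5 → F
  i= 9: D-L = 18 → S
  i=10: X-K = 13 → N
  i=11: Q-S = 24 → Y
  i=12: Z-F = 20 → U
  i=13: S-N =  5 → F
  i=14: A-I = 18 → S
  i=15: M-Z = 13 → N
  i=16: F-H = 24 → Y
  i=17: F-L = 20 → U
  i=18: Z-U =  5 → F
  i=19: H-P = 18 → S
  i=20: E-R = 13 → N
  i=21: C-E = 24 → Y
  i=22: W-C = 20 → U
  shifts repeat with period 5: NYUFS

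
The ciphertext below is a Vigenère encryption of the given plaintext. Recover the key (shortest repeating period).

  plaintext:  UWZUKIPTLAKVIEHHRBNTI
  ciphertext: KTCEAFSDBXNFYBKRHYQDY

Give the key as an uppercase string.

  i= 0: K-U = 16 → Q
  i= 1: T-W = 23 → X
  i= 2: C-Z =  3 → D
  i= 3: E-U = 10 → K
  i= 4: A-K = 16 → Q
  i= 5: F-I = 23 → X
  i= 6: S-P =  3 → D
  i= 7: D-T = 10 → K
  i= 8: B-L = 16 → Q
  i= 9: X-A = 23 → X
  i=10: N-K =  3 → D
  i=11: F-V = 10 → K
  i=12: Y-I = 16 → Q
  i=13: B-E = 23 → X
  i=14: K-H =  3 → D
  i=15: R-H = 10 → K
  i=16: H-R = 16 → Q
  i=17: Y-B = 23 → X
  i=18: Q-N =  3 → D
  i=19: D-T = 10 → K
  i=20: Y-I = 16 → Q
  shifts repeat with period 4: QXDK

QXDK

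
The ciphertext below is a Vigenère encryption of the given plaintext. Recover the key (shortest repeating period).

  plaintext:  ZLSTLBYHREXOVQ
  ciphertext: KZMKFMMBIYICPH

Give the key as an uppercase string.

LOURU

  i= 0: K-Z = 11 → L
  i= 1: Z-L = 14 → O
  i= 2: M-S = 20 → U
  i= 3: K-T = 17 → R
  i= 4: F-L = 20 → U
  i= 5: M-B = 11 → L
  i= 6: M-Y = 14 → O
  i= 7: B-H = 20 → U
  i= 8: I-R = 17 → R
  i= 9: Y-E = 20 → U
  i=10: I-X = 11 → L
  i=11: C-O = 14 → O
  i=12: P-V = 20 → U
  i=13: H-Q = 17 → R
  shifts repeat with period 5: LOURU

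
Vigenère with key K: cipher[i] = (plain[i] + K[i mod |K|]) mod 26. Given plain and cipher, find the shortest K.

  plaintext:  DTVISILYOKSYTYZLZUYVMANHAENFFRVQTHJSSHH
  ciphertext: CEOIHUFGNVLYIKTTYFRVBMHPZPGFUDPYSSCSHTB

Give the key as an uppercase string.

  i= 0: C-D = 25 → Z
  i= 1: E-T = 11 → L
  i= 2: O-V = 19 → T
  i= 3: I-I =  0 → A
  i= 4: H-S = 15 → P
  i= 5: U-I = 12 → M
  i= 6: F-L = 20 → U
  i= 7: G-Y =  8 → I
  i= 8: N-O = 25 → Z
  i= 9: V-K = 11 → L
  i=10: L-S = 19 → T
  i=11: Y-Y =  0 → A
  i=12: I-T = 15 → P
  i=13: K-Y = 12 → M
  i=14: T-Z = 20 → U
  i=15: T-L =  8 → I
  i=16: Y-Z = 25 → Z
  i=17: F-U = 11 → L
  i=18: R-Y = 19 → T
  i=19: V-V =  0 → A
  i=20: B-M = 15 → P
  i=21: M-A = 12 → M
  i=22: H-N = 20 → U
  i=23: P-H =  8 → I
  i=24: Z-A = 25 → Z
  i=25: P-E = 11 → L
  i=26: G-N = 19 → T
  i=27: F-F =  0 → A
  i=28: U-F = 15 → P
  i=29: D-R = 12 → M
  i=30: P-V = 20 → U
  i=31: Y-Q =  8 → I
  i=32: S-T = 25 → Z
  i=33: S-H = 11 → L
  i=34: C-J = 19 → T
  i=35: S-S =  0 → A
  i=36: H-S = 15 → P
  i=37: T-H = 12 → M
  i=38: B-H = 20 → U
  shifts repeat with period 8: ZLTAPMUI

ZLTAPMUI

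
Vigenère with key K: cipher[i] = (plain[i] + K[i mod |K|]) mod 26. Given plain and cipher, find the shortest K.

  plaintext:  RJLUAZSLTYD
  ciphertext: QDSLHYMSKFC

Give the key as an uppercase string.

  i= 0: Q-R = 25 → Z
  i= 1: D-J = 20 → U
  i= 2: S-L =  7 → H
  i= 3: L-U = 17 → R
  i= 4: H-A =  7 → H
  i= 5: Y-Z = 25 → Z
  i= 6: M-S = 20 → U
  i= 7: S-L =  7 → H
  i= 8: K-T = 17 → R
  i= 9: F-Y =  7 → H
  i=10: C-D = 25 → Z
  shifts repeat with period 5: ZUHRH

ZUHRH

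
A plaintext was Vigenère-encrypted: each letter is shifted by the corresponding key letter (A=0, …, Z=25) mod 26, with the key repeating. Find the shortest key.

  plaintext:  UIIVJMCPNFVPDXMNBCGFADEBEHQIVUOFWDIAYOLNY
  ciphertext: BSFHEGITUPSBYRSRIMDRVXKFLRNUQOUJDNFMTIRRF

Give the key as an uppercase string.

HKXMVUGE

  i= 0: B-U =  7 → H
  i= 1: S-I = 10 → K
  i= 2: F-I = 23 → X
  i= 3: H-V = 12 → M
  i= 4: E-J = 21 → V
  i= 5: G-M = 20 → U
  i= 6: I-C =  6 → G
  i= 7: T-P =  4 → E
  i= 8: U-N =  7 → H
  i= 9: P-F = 10 → K
  i=10: S-V = 23 → X
  i=11: B-P = 12 → M
  i=12: Y-D = 21 → V
  i=13: R-X = 20 → U
  i=14: S-M =  6 → G
  i=15: R-N =  4 → E
  i=16: I-B =  7 → H
  i=17: M-C = 10 → K
  i=18: D-G = 23 → X
  i=19: R-F = 12 → M
  i=20: V-A = 21 → V
  i=21: X-D = 20 → U
  i=22: K-E =  6 → G
  i=23: F-B =  4 → E
  i=24: L-E =  7 → H
  i=25: R-H = 10 → K
  i=26: N-Q = 23 → X
  i=27: U-I = 12 → M
  i=28: Q-V = 21 → V
  i=29: O-U = 20 → U
  i=30: U-O =  6 → G
  i=31: J-F =  4 → E
  i=32: D-W =  7 → H
  i=33: N-D = 10 → K
  i=34: F-I = 23 → X
  i=35: M-A = 12 → M
  i=36: T-Y = 21 → V
  i=37: I-O = 20 → U
  i=38: R-L =  6 → G
  i=39: R-N =  4 → E
  i=40: F-Y =  7 → H
  shifts repeat with period 8: HKXMVUGE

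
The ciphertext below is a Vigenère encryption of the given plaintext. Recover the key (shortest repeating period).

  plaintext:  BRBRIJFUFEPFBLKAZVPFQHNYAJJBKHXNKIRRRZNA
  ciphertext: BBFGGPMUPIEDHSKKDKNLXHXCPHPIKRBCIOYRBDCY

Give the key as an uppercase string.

AKEPYGH

  i= 0: B-B =  0 → A
  i= 1: B-R = 10 → K
  i= 2: F-B =  4 → E
  i= 3: G-R = 15 → P
  i= 4: G-I = 24 → Y
  i= 5: P-J =  6 → G
  i= 6: M-F =  7 → H
  i= 7: U-U =  0 → A
  i= 8: P-F = 10 → K
  i= 9: I-E =  4 → E
  i=10: E-P = 15 → P
  i=11: D-F = 24 → Y
  i=12: H-B =  6 → G
  i=13: S-L =  7 → H
  i=14: K-K =  0 → A
  i=15: K-A = 10 → K
  i=16: D-Z =  4 → E
  i=17: K-V = 15 → P
  i=18: N-P = 24 → Y
  i=19: L-F =  6 → G
  i=20: X-Q =  7 → H
  i=21: H-H =  0 → A
  i=22: X-N = 10 → K
  i=23: C-Y =  4 → E
  i=24: P-A = 15 → P
  i=25: H-J = 24 → Y
  i=26: P-J =  6 → G
  i=27: I-B =  7 → H
  i=28: K-K =  0 → A
  i=29: R-H = 10 → K
  i=30: B-X =  4 → E
  i=31: C-N = 15 → P
  i=32: I-K = 24 → Y
  i=33: O-I =  6 → G
  i=34: Y-R =  7 → H
  i=35: R-R =  0 → A
  i=36: B-R = 10 → K
  i=37: D-Z =  4 → E
  i=38: C-N = 15 → P
  i=39: Y-A = 24 → Y
  shifts repeat with period 7: AKEPYGH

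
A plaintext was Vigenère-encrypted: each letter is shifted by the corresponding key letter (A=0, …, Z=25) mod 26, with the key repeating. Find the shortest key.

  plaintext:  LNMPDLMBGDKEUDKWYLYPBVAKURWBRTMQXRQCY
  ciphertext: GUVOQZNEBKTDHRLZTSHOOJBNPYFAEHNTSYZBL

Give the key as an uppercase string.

VHJZNOBD

  i= 0: G-L = 21 → V
  i= 1: U-N =  7 → H
  i= 2: V-M =  9 → J
  i= 3: O-P = 25 → Z
  i= 4: Q-D = 13 → N
  i= 5: Z-L = 14 → O
  i= 6: N-M =  1 → B
  i= 7: E-B =  3 → D
  i= 8: B-G = 21 → V
  i= 9: K-D =  7 → H
  i=10: T-K =  9 → J
  i=11: D-E = 25 → Z
  i=12: H-U = 13 → N
  i=13: R-D = 14 → O
  i=14: L-K =  1 → B
  i=15: Z-W =  3 → D
  i=16: T-Y = 21 → V
  i=17: S-L =  7 → H
  i=18: H-Y =  9 → J
  i=19: O-P = 25 → Z
  i=20: O-B = 13 → N
  i=21: J-V = 14 → O
  i=22: B-A =  1 → B
  i=23: N-K =  3 → D
  i=24: P-U = 21 → V
  i=25: Y-R =  7 → H
  i=26: F-W =  9 → J
  i=27: A-B = 25 → Z
  i=28: E-R = 13 → N
  i=29: H-T = 14 → O
  i=30: N-M =  1 → B
  i=31: T-Q =  3 → D
  i=32: S-X = 21 → V
  i=33: Y-R =  7 → H
  i=34: Z-Q =  9 → J
  i=35: B-C = 25 → Z
  i=36: L-Y = 13 → N
  shifts repeat with period 8: VHJZNOBD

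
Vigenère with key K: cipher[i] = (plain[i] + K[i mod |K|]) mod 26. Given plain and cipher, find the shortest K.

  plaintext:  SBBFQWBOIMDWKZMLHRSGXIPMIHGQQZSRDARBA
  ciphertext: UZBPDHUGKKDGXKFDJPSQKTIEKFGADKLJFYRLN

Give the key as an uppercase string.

  i= 0: U-S =  2 → C
  i= 1: Z-B = 24 → Y
  i= 2: B-B =  0 → A
  i= 3: P-F = 10 → K
  i= 4: D-Q = 13 → N
  i= 5: H-W = 11 → L
  i= 6: U-B = 19 → T
  i= 7: G-O = 18 → S
  i= 8: K-I =  2 → C
  i= 9: K-M = 24 → Y
  i=10: D-D =  0 → A
  i=11: G-W = 10 → K
  i=12: X-K = 13 → N
  i=13: K-Z = 11 → L
  i=14: F-M = 19 → T
  i=15: D-L = 18 → S
  i=16: J-H =  2 → C
  i=17: P-R = 24 → Y
  i=18: S-S =  0 → A
  i=19: Q-G = 10 → K
  i=20: K-X = 13 → N
  i=21: T-I = 11 → L
  i=22: I-P = 19 → T
  i=23: E-M = 18 → S
  i=24: K-I =  2 → C
  i=25: F-H = 24 → Y
  i=26: G-G =  0 → A
  i=27: A-Q = 10 → K
  i=28: D-Q = 13 → N
  i=29: K-Z = 11 → L
  i=30: L-S = 19 → T
  i=31: J-R = 18 → S
  i=32: F-D =  2 → C
  i=33: Y-A = 24 → Y
  i=34: R-R =  0 → A
  i=35: L-B = 10 → K
  i=36: N-A = 13 → N
  shifts repeat with period 8: CYAKNLTS

CYAKNLTS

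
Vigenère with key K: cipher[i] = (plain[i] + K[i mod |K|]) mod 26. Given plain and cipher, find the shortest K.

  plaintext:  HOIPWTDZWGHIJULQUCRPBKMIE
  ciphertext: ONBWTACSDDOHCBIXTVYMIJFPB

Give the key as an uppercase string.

  i= 0: O-H =  7 → H
  i= 1: N-O = 25 → Z
  i= 2: B-I = 19 → T
  i= 3: W-P =  7 → H
  i= 4: T-W = 23 → X
  i= 5: A-T =  7 → H
  i= 6: C-D = 25 → Z
  i= 7: S-Z = 19 → T
  i= 8: D-W =  7 → H
  i= 9: D-G = 23 → X
  i=10: O-H =  7 → H
  i=11: H-I = 25 → Z
  i=12: C-J = 19 → T
  i=13: B-U =  7 → H
  i=14: I-L = 23 → X
  i=15: X-Q =  7 → H
  i=16: T-U = 25 → Z
  i=17: V-C = 19 → T
  i=18: Y-R =  7 → H
  i=19: M-P = 23 → X
  i=20: I-B =  7 → H
  i=21: J-K = 25 → Z
  i=22: F-M = 19 → T
  i=23: P-I =  7 → H
  i=24: B-E = 23 → X
  shifts repeat with period 5: HZTHX

HZTHX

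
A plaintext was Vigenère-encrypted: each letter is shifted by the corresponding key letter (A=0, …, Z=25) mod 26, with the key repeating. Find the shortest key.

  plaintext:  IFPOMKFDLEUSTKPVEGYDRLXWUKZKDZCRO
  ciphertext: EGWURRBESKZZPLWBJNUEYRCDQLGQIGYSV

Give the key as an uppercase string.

  i= 0: E-I = 22 → W
  i= 1: G-F =  1 → B
  i= 2: W-P =  7 → H
  i= 3: U-O =  6 → G
  i= 4: R-M =  5 → F
  i= 5: R-K =  7 → H
  i= 6: B-F = 22 → W
  i= 7: E-D =  1 → B
  i= 8: S-L =  7 → H
  i= 9: K-E =  6 → G
  i=10: Z-U =  5 → F
  i=11: Z-S =  7 → H
  i=12: P-T = 22 → W
  i=13: L-K =  1 → B
  i=14: W-P =  7 → H
  i=15: B-V =  6 → G
  i=16: J-E =  5 → F
  i=17: N-G =  7 → H
  i=18: U-Y = 22 → W
  i=19: E-D =  1 → B
  i=20: Y-R =  7 → H
  i=21: R-L =  6 → G
  i=22: C-X =  5 → F
  i=23: D-W =  7 → H
  i=24: Q-U = 22 → W
  i=25: L-K =  1 → B
  i=26: G-Z =  7 → H
  i=27: Q-K =  6 → G
  i=28: I-D =  5 → F
  i=29: G-Z =  7 → H
  i=30: Y-C = 22 → W
  i=31: S-R =  1 → B
  i=32: V-O =  7 → H
  shifts repeat with period 6: WBHGFH

WBHGFH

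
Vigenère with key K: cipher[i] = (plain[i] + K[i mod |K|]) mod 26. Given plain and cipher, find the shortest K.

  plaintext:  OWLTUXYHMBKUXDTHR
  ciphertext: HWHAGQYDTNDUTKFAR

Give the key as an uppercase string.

TAWHM

  i= 0: H-O = 19 → T
  i= 1: W-W =  0 → A
  i= 2: H-L = 22 → W
  i= 3: A-T =  7 → H
  i= 4: G-U = 12 → M
  i= 5: Q-X = 19 → T
  i= 6: Y-Y =  0 → A
  i= 7: D-H = 22 → W
  i= 8: T-M =  7 → H
  i= 9: N-B = 12 → M
  i=10: D-K = 19 → T
  i=11: U-U =  0 → A
  i=12: T-X = 22 → W
  i=13: K-D =  7 → H
  i=14: F-T = 12 → M
  i=15: A-H = 19 → T
  i=16: R-R =  0 → A
  shifts repeat with period 5: TAWHM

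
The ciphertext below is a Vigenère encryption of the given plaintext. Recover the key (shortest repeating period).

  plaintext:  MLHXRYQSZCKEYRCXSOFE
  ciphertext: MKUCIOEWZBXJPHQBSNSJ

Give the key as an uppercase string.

AZNFRQOE

  i= 0: M-M =  0 → A
  i= 1: K-L = 25 → Z
  i= 2: U-H = 13 → N
  i= 3: C-X =  5 → F
  i= 4: I-R = 17 → R
  i= 5: O-Y = 16 → Q
  i= 6: E-Q = 14 → O
  i= 7: W-S =  4 → E
  i= 8: Z-Z =  0 → A
  i= 9: B-C = 25 → Z
  i=10: X-K = 13 → N
  i=11: J-E =  5 → F
  i=12: P-Y = 17 → R
  i=13: H-R = 16 → Q
  i=14: Q-C = 14 → O
  i=15: B-X =  4 → E
  i=16: S-S =  0 → A
  i=17: N-O = 25 → Z
  i=18: S-F = 13 → N
  i=19: J-E =  5 → F
  shifts repeat with period 8: AZNFRQOE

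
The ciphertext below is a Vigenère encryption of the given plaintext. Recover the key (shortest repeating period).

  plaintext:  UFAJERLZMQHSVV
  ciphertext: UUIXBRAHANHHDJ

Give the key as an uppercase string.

APIOX

  i= 0: U-U =  0 → A
  i= 1: U-F = 15 → P
  i= 2: I-A =  8 → I
  i= 3: X-J = 14 → O
  i= 4: B-E = 23 → X
  i= 5: R-R =  0 → A
  i= 6: A-L = 15 → P
  i= 7: H-Z =  8 → I
  i= 8: A-M = 14 → O
  i= 9: N-Q = 23 → X
  i=10: H-H =  0 → A
  i=11: H-S = 15 → P
  i=12: D-V =  8 → I
  i=13: J-V = 14 → O
  shifts repeat with period 5: APIOX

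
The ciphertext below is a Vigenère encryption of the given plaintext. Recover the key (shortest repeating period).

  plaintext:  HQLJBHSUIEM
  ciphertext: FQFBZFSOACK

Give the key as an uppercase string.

  i= 0: F-H = 24 → Y
  i= 1: Q-Q =  0 → A
  i= 2: F-L = 20 → U
  i= 3: B-J = 18 → S
  i= 4: Z-B = 24 → Y
  i= 5: F-H = 24 → Y
  i= 6: S-S =  0 → A
  i= 7: O-U = 20 → U
  i= 8: A-I = 18 → S
  i= 9: C-E = 24 → Y
  i=10: K-M = 24 → Y
  shifts repeat with period 5: YAUSY

YAUSY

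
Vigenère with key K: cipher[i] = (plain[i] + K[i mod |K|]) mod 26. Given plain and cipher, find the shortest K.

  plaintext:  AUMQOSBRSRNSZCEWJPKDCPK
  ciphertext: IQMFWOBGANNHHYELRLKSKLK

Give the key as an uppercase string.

  i= 0: I-A =  8 → I
  i= 1: Q-U = 22 → W
  i= 2: M-M =  0 → A
  i= 3: F-Q = 15 → P
  i= 4: W-O =  8 → I
  i= 5: O-S = 22 → W
  i= 6: B-B =  0 → A
  i= 7: G-R = 15 → P
  i= 8: A-S =  8 → I
  i= 9: N-R = 22 → W
  i=10: N-N =  0 → A
  i=11: H-S = 15 → P
  i=12: H-Z =  8 → I
  i=13: Y-C = 22 → W
  i=14: E-E =  0 → A
  i=15: L-W = 15 → P
  i=16: R-J =  8 → I
  i=17: L-P = 22 → W
  i=18: K-K =  0 → A
  i=19: S-D = 15 → P
  i=20: K-C =  8 → I
  i=21: L-P = 22 → W
  i=22: K-K =  0 → A
  shifts repeat with period 4: IWAP

IWAP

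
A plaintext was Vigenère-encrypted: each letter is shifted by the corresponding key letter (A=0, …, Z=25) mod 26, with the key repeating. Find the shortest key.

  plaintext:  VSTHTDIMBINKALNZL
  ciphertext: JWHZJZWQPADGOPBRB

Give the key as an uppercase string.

  i= 0: J-V = 14 → O
  i= 1: W-S =  4 → E
  i= 2: H-T = 14 → O
  i= 3: Z-H = 18 → S
  i= 4: J-T = 16 → Q
  i= 5: Z-D = 22 → W
  i= 6: W-I = 14 → O
  i= 7: Q-M =  4 → E
  i= 8: P-B = 14 → O
  i= 9: A-I = 18 → S
  i=10: D-N = 16 → Q
  i=11: G-K = 22 → W
  i=12: O-A = 14 → O
  i=13: P-L =  4 → E
  i=14: B-N = 14 → O
  i=15: R-Z = 18 → S
  i=16: B-L = 16 → Q
  shifts repeat with period 6: OEOSQW

OEOSQW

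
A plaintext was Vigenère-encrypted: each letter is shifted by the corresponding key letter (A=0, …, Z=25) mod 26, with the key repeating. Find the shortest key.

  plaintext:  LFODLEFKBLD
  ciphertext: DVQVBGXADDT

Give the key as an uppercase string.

  i= 0: D-L = 18 → S
  i= 1: V-F = 16 → Q
  i= 2: Q-O =  2 → C
  i= 3: V-D = 18 → S
  i= 4: B-L = 16 → Q
  i= 5: G-E =  2 → C
  i= 6: X-F = 18 → S
  i= 7: A-K = 16 → Q
  i= 8: D-B =  2 → C
  i= 9: D-L = 18 → S
  i=10: T-D = 16 → Q
  shifts repeat with period 3: SQC

SQC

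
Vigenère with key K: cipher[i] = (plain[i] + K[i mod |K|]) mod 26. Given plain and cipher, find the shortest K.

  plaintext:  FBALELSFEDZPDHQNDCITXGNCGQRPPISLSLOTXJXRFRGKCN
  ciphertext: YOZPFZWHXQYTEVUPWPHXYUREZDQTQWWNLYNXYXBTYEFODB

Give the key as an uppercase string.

TNZEBOEC

  i= 0: Y-F = 19 → T
  i= 1: O-B = 13 → N
  i= 2: Z-A = 25 → Z
  i= 3: P-L =  4 → E
  i= 4: F-E =  1 → B
  i= 5: Z-L = 14 → O
  i= 6: W-S =  4 → E
  i= 7: H-F =  2 → C
  i= 8: X-E = 19 → T
  i= 9: Q-D = 13 → N
  i=10: Y-Z = 25 → Z
  i=11: T-P =  4 → E
  i=12: E-D =  1 → B
  i=13: V-H = 14 → O
  i=14: U-Q =  4 → E
  i=15: P-N =  2 → C
  i=16: W-D = 19 → T
  i=17: P-C = 13 → N
  i=18: H-I = 25 → Z
  i=19: X-T =  4 → E
  i=20: Y-X =  1 → B
  i=21: U-G = 14 → O
  i=22: R-N =  4 → E
  i=23: E-C =  2 → C
  i=24: Z-G = 19 → T
  i=25: D-Q = 13 → N
  i=26: Q-R = 25 → Z
  i=27: T-P =  4 → E
  i=28: Q-P =  1 → B
  i=29: W-I = 14 → O
  i=30: W-S =  4 → E
  i=31: N-L =  2 → C
  i=32: L-S = 19 → T
  i=33: Y-L = 13 → N
  i=34: N-O = 25 → Z
  i=35: X-T =  4 → E
  i=36: Y-X =  1 → B
  i=37: X-J = 14 → O
  i=38: B-X =  4 → E
  i=39: T-R =  2 → C
  i=40: Y-F = 19 → T
  i=41: E-R = 13 → N
  i=42: F-G = 25 → Z
  i=43: O-K =  4 → E
  i=44: D-C =  1 → B
  i=45: B-N = 14 → O
  shifts repeat with period 8: TNZEBOEC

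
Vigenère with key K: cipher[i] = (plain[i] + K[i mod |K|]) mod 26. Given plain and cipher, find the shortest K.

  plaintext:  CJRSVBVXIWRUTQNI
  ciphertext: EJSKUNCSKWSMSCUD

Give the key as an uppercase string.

CABSZMHV

  i= 0: E-C =  2 → C
  i= 1: J-J =  0 → A
  i= 2: S-R =  1 → B
  i= 3: K-S = 18 → S
  i= 4: U-V = 25 → Z
  i= 5: N-B = 12 → M
  i= 6: C-V =  7 → H
  i= 7: S-X = 21 → V
  i= 8: K-I =  2 → C
  i= 9: W-W =  0 → A
  i=10: S-R =  1 → B
  i=11: M-U = 18 → S
  i=12: S-T = 25 → Z
  i=13: C-Q = 12 → M
  i=14: U-N =  7 → H
  i=15: D-I = 21 → V
  shifts repeat with period 8: CABSZMHV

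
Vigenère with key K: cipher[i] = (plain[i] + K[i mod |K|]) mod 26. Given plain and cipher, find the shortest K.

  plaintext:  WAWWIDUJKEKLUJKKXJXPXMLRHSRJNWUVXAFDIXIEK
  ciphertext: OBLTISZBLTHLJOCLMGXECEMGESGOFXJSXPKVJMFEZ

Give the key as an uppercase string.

SBPXAPF

  i= 0: O-W = 18 → S
  i= 1: B-A =  1 → B
  i= 2: L-W = 15 → P
  i= 3: T-W = 23 → X
  i= 4: I-I =  0 → A
  i= 5: S-D = 15 → P
  i= 6: Z-U =  5 → F
  i= 7: B-J = 18 → S
  i= 8: L-K =  1 → B
  i= 9: T-E = 15 → P
  i=10: H-K = 23 → X
  i=11: L-L =  0 → A
  i=12: J-U = 15 → P
  i=13: O-J =  5 → F
  i=14: C-K = 18 → S
  i=15: L-K =  1 → B
  i=16: M-X = 15 → P
  i=17: G-J = 23 → X
  i=18: X-X =  0 → A
  i=19: E-P = 15 → P
  i=20: C-X =  5 → F
  i=21: E-M = 18 → S
  i=22: M-L =  1 → B
  i=23: G-R = 15 → P
  i=24: E-H = 23 → X
  i=25: S-S =  0 → A
  i=26: G-R = 15 → P
  i=27: O-J =  5 → F
  i=28: F-N = 18 → S
  i=29: X-W =  1 → B
  i=30: J-U = 15 → P
  i=31: S-V = 23 → X
  i=32: X-X =  0 → A
  i=33: P-A = 15 → P
  i=34: K-F =  5 → F
  i=35: V-D = 18 → S
  i=36: J-I =  1 → B
  i=37: M-X = 15 → P
  i=38: F-I = 23 → X
  i=39: E-E =  0 → A
  i=40: Z-K = 15 → P
  shifts repeat with period 7: SBPXAPF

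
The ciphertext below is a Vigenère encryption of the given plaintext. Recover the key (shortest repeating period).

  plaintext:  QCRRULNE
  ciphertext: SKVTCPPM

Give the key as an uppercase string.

  i= 0: S-Q =  2 → C
  i= 1: K-C =  8 → I
  i= 2: V-R =  4 → E
  i= 3: T-R =  2 → C
  i= 4: C-U =  8 → I
  i= 5: P-L =  4 → E
  i= 6: P-N =  2 → C
  i= 7: M-E =  8 → I
  shifts repeat with period 3: CIE

CIE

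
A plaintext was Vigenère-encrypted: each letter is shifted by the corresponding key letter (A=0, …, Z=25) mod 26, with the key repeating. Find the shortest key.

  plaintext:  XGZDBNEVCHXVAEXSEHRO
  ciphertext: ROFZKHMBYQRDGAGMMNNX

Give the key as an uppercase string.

UIGWJ

  i= 0: R-X = 20 → U
  i= 1: O-G =  8 → I
  i= 2: F-Z =  6 → G
  i= 3: Z-D = 22 → W
  i= 4: K-B =  9 → J
  i= 5: H-N = 20 → U
  i= 6: M-E =  8 → I
  i= 7: B-V =  6 → G
  i= 8: Y-C = 22 → W
  i= 9: Q-H =  9 → J
  i=10: R-X = 20 → U
  i=11: D-V =  8 → I
  i=12: G-A =  6 → G
  i=13: A-E = 22 → W
  i=14: G-X =  9 → J
  i=15: M-S = 20 → U
  i=16: M-E =  8 → I
  i=17: N-H =  6 → G
  i=18: N-R = 22 → W
  i=19: X-O =  9 → J
  shifts repeat with period 5: UIGWJ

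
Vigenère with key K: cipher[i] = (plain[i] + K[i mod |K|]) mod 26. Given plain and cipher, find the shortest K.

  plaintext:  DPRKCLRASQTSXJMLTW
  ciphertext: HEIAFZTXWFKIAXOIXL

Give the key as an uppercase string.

EPRQDOCX

  i= 0: H-D =  4 → E
  i= 1: E-P = 15 → P
  i= 2: I-R = 17 → R
  i= 3: A-K = 16 → Q
  i= 4: F-C =  3 → D
  i= 5: Z-L = 14 → O
  i= 6: T-R =  2 → C
  i= 7: X-A = 23 → X
  i= 8: W-S =  4 → E
  i= 9: F-Q = 15 → P
  i=10: K-T = 17 → R
  i=11: I-S = 16 → Q
  i=12: A-X =  3 → D
  i=13: X-J = 14 → O
  i=14: O-M =  2 → C
  i=15: I-L = 23 → X
  i=16: X-T =  4 → E
  i=17: L-W = 15 → P
  shifts repeat with period 8: EPRQDOCX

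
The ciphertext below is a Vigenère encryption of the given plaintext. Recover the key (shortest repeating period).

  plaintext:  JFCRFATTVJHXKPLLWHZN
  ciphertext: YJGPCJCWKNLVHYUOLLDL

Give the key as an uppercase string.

  i= 0: Y-J = 15 → P
  i= 1: J-F =  4 → E
  i= 2: G-C =  4 → E
  i= 3: P-R = 24 → Y
  i= 4: C-F = 23 → X
  i= 5: J-A =  9 → J
  i= 6: C-T =  9 → J
  i= 7: W-T =  3 → D
  i= 8: K-V = 15 → P
  i= 9: N-J =  4 → E
  i=10: L-H =  4 → E
  i=11: V-X = 24 → Y
  i=12: H-K = 23 → X
  i=13: Y-P =  9 → J
  i=14: U-L =  9 → J
  i=15: O-L =  3 → D
  i=16: L-W = 15 → P
  i=17: L-H =  4 → E
  i=18: D-Z =  4 → E
  i=19: L-N = 24 → Y
  shifts repeat with period 8: PEEYXJJD

PEEYXJJD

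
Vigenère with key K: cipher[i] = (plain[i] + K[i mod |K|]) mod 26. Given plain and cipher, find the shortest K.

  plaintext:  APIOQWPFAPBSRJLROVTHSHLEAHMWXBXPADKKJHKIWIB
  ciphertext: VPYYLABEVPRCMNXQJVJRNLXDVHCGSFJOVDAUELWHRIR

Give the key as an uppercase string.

  i= 0: V-A = 21 → V
  i= 1: P-P =  0 → A
  i= 2: Y-I = 16 → Q
  i= 3: Y-O = 10 → K
  i= 4: L-Q = 21 → V
  i= 5: A-W =  4 → E
  i= 6: B-P = 12 → M
  i= 7: E-F = 25 → Z
  i= 8: V-A = 21 → V
  i= 9: P-P =  0 → A
  i=10: R-B = 16 → Q
  i=11: C-S = 10 → K
  i=12: M-R = 21 → V
  i=13: N-J =  4 → E
  i=14: X-L = 12 → M
  i=15: Q-R = 25 → Z
  i=16: J-O = 21 → V
  i=17: V-V =  0 → A
  i=18: J-T = 16 → Q
  i=19: R-H = 10 → K
  i=20: N-S = 21 → V
  i=21: L-H =  4 → E
  i=22: X-L = 12 → M
  i=23: D-E = 25 → Z
  i=24: V-A = 21 → V
  i=25: H-H =  0 → A
  i=26: C-M = 16 → Q
  i=27: G-W = 10 → K
  i=28: S-X = 21 → V
  i=29: F-B =  4 → E
  i=30: J-X = 12 → M
  i=31: O-P = 25 → Z
  i=32: V-A = 21 → V
  i=33: D-D =  0 → A
  i=34: A-K = 16 → Q
  i=35: U-K = 10 → K
  i=36: E-J = 21 → V
  i=37: L-H =  4 → E
  i=38: W-K = 12 → M
  i=39: H-I = 25 → Z
  i=40: R-W = 21 → V
  i=41: I-I =  0 → A
  i=42: R-B = 16 → Q
  shifts repeat with period 8: VAQKVEMZ

VAQKVEMZ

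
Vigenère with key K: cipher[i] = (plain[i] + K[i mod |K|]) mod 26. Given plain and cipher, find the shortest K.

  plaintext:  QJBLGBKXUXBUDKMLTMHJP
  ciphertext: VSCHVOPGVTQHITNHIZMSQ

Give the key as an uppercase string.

FJBWPN

  i= 0: V-Q =  5 → F
  i= 1: S-J =  9 → J
  i= 2: C-B =  1 → B
  i= 3: H-L = 22 → W
  i= 4: V-G = 15 → P
  i= 5: O-B = 13 → N
  i= 6: P-K =  5 → F
  i= 7: G-X =  9 → J
  i= 8: V-U =  1 → B
  i= 9: T-X = 22 → W
  i=10: Q-B = 15 → P
  i=11: H-U = 13 → N
  i=12: I-D =  5 → F
  i=13: T-K =  9 → J
  i=14: N-M =  1 → B
  i=15: H-L = 22 → W
  i=16: I-T = 15 → P
  i=17: Z-M = 13 → N
  i=18: M-H =  5 → F
  i=19: S-J =  9 → J
  i=20: Q-P =  1 → B
  shifts repeat with period 6: FJBWPN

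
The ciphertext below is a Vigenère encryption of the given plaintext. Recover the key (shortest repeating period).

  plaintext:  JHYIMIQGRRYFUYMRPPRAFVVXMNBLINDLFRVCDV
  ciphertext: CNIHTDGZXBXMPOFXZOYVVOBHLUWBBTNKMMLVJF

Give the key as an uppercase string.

TGKZHVQ

  i= 0: C-J = 19 → T
  i= 1: N-H =  6 → G
  i= 2: I-Y = 10 → K
  i= 3: H-I = 25 → Z
  i= 4: T-M =  7 → H
  i= 5: D-I = 21 → V
  i= 6: G-Q = 16 → Q
  i= 7: Z-G = 19 → T
  i= 8: X-R =  6 → G
  i= 9: B-R = 10 → K
  i=10: X-Y = 25 → Z
  i=11: M-F =  7 → H
  i=12: P-U = 21 → V
  i=13: O-Y = 16 → Q
  i=14: F-M = 19 → T
  i=15: X-R =  6 → G
  i=16: Z-P = 10 → K
  i=17: O-P = 25 → Z
  i=18: Y-R =  7 → H
  i=19: V-A = 21 → V
  i=20: V-F = 16 → Q
  i=21: O-V = 19 → T
  i=22: B-V =  6 → G
  i=23: H-X = 10 → K
  i=24: L-M = 25 → Z
  i=25: U-N =  7 → H
  i=26: W-B = 21 → V
  i=27: B-L = 16 → Q
  i=28: B-I = 19 → T
  i=29: T-N =  6 → G
  i=30: N-D = 10 → K
  i=31: K-L = 25 → Z
  i=32: M-F =  7 → H
  i=33: M-R = 21 → V
  i=34: L-V = 16 → Q
  i=35: V-C = 19 → T
  i=36: J-D =  6 → G
  i=37: F-V = 10 → K
  shifts repeat with period 7: TGKZHVQ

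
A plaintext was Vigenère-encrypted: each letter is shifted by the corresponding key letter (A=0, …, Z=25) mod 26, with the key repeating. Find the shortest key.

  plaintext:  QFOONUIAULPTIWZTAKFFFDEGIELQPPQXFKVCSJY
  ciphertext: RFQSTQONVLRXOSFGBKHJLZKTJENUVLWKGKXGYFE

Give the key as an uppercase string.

BACEGWGN

  i= 0: R-Q =  1 → B
  i= 1: F-F =  0 → A
  i= 2: Q-O =  2 → C
  i= 3: S-O =  4 → E
  i= 4: T-N =  6 → G
  i= 5: Q-U = 22 → W
  i= 6: O-I =  6 → G
  i= 7: N-A = 13 → N
  i= 8: V-U =  1 → B
  i= 9: L-L =  0 → A
  i=10: R-P =  2 → C
  i=11: X-T =  4 → E
  i=12: O-I =  6 → G
  i=13: S-W = 22 → W
  i=14: F-Z =  6 → G
  i=15: G-T = 13 → N
  i=16: B-A =  1 → B
  i=17: K-K =  0 → A
  i=18: H-F =  2 → C
  i=19: J-F =  4 → E
  i=20: L-F =  6 → G
  i=21: Z-D = 22 → W
  i=22: K-E =  6 → G
  i=23: T-G = 13 → N
  i=24: J-I =  1 → B
  i=25: E-E =  0 → A
  i=26: N-L =  2 → C
  i=27: U-Q =  4 → E
  i=28: V-P =  6 → G
  i=29: L-P = 22 → W
  i=30: W-Q =  6 → G
  i=31: K-X = 13 → N
  i=32: G-F =  1 → B
  i=33: K-K =  0 → A
  i=34: X-V =  2 → C
  i=35: G-C =  4 → E
  i=36: Y-S =  6 → G
  i=37: F-J = 22 → W
  i=38: E-Y =  6 → G
  shifts repeat with period 8: BACEGWGN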